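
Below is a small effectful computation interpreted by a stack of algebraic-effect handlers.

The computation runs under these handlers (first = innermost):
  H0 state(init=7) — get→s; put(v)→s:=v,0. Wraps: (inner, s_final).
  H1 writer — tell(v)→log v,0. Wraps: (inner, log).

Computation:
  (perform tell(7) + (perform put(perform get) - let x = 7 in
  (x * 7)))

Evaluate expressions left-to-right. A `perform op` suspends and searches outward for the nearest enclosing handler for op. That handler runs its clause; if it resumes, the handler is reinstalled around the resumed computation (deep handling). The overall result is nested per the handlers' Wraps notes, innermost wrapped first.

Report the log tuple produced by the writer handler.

Working:
tell(7) @ H1 ⇒ log+=7
get @ H0 ⇒ 7
put(7) @ H0 ⇒ s:=7
H0 returns (-49, 7)
H1 returns ((-49, 7), (7))
= ((-49, 7), (7))

Answer: (7)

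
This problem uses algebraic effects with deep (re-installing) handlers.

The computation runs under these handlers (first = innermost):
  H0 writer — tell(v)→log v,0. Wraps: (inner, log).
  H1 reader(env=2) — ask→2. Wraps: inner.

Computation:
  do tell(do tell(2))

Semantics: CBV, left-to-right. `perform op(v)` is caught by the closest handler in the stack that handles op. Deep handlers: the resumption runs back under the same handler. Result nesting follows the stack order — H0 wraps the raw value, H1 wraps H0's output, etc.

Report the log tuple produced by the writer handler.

Working:
tell(2) @ H0 ⇒ log+=2
tell(0) @ H0 ⇒ log+=0
H0 returns (0, (2, 0))
H1 returns (0, (2, 0))
= (0, (2, 0))

Answer: (2, 0)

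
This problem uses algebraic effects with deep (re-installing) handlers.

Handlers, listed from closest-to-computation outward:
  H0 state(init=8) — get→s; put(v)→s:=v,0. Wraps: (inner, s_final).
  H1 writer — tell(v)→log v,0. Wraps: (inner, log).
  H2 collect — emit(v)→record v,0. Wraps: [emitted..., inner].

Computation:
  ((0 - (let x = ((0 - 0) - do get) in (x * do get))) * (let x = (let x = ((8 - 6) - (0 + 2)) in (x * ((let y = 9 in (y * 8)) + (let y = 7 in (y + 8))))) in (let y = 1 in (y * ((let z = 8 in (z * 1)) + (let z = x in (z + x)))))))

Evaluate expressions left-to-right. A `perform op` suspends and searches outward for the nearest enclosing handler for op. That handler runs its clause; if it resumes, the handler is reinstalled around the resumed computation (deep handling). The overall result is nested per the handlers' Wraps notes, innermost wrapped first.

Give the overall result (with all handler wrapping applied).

Evaluation trace:
get @ H0 ⇒ 8
get @ H0 ⇒ 8
H0 returns (512, 8)
H1 returns ((512, 8), ())
H2 returns [((512, 8), ())]
= [((512, 8), ())]

Answer: [((512, 8), ())]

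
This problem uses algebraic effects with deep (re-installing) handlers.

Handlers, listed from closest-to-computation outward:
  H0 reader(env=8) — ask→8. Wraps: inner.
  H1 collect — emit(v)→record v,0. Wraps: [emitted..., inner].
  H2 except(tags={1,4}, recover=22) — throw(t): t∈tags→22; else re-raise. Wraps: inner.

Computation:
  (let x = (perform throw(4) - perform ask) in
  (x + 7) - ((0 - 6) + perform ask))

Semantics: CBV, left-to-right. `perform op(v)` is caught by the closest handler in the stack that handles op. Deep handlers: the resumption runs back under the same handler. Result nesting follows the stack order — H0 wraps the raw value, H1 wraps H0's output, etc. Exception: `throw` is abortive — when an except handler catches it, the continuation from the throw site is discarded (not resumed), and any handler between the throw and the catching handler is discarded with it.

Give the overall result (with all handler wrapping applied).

Evaluation trace:
throw(4) @ H2 caught ⇒ 22
= 22

Answer: 22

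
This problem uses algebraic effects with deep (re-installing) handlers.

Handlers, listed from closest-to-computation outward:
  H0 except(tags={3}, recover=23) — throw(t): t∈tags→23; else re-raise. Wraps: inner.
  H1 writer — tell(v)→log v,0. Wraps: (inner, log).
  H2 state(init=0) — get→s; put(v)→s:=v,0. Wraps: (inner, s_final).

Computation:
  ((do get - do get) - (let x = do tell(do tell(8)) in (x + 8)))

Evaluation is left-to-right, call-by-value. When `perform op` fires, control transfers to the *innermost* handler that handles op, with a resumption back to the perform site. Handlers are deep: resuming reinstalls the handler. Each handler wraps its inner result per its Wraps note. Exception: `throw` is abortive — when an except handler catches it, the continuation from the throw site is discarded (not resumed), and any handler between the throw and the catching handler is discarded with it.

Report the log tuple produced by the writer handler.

Evaluation trace:
get @ H2 ⇒ 0
get @ H2 ⇒ 0
tell(8) @ H1 ⇒ log+=8
tell(0) @ H1 ⇒ log+=0
H0 returns -8
H1 returns (-8, (8, 0))
H2 returns ((-8, (8, 0)), 0)
= ((-8, (8, 0)), 0)

Answer: (8, 0)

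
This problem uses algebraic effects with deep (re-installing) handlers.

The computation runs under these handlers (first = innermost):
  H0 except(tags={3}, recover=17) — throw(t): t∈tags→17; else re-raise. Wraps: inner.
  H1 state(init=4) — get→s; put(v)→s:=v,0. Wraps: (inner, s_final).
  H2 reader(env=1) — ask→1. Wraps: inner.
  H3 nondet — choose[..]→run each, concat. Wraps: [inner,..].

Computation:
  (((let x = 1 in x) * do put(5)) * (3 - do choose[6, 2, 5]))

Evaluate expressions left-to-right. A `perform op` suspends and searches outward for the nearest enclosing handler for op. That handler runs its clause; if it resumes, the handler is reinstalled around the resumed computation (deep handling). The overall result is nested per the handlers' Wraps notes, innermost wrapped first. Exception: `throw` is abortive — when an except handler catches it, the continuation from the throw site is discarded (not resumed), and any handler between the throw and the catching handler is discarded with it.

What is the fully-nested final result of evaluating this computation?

Working:
put(5) @ H1 ⇒ s:=5
choose[6, 2, 5] @ H3
  branch[0] choose=6:
    H0 returns 0
    H1 returns (0, 5)
    H2 returns (0, 5)
    H3 returns [(0, 5)]
  branch[1] choose=2:
    H0 returns 0
    H1 returns (0, 5)
    H2 returns (0, 5)
    H3 returns [(0, 5)]
  branch[2] choose=5:
    H0 returns 0
    H1 returns (0, 5)
    H2 returns (0, 5)
    H3 returns [(0, 5)]
= [(0, 5), (0, 5), (0, 5)]

Answer: [(0, 5), (0, 5), (0, 5)]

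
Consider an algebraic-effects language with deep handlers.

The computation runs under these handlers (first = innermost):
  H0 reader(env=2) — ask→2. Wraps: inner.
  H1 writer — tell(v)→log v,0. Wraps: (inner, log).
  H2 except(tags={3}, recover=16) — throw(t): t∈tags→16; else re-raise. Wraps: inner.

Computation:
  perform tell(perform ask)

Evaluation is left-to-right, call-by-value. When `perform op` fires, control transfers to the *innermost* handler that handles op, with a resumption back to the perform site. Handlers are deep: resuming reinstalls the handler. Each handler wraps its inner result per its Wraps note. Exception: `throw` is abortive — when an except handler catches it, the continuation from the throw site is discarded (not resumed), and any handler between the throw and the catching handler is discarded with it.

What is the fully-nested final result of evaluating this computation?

Evaluation trace:
ask @ H0 ⇒ 2
tell(2) @ H1 ⇒ log+=2
H0 returns 0
H1 returns (0, (2))
H2 returns (0, (2))
= (0, (2))

Answer: (0, (2))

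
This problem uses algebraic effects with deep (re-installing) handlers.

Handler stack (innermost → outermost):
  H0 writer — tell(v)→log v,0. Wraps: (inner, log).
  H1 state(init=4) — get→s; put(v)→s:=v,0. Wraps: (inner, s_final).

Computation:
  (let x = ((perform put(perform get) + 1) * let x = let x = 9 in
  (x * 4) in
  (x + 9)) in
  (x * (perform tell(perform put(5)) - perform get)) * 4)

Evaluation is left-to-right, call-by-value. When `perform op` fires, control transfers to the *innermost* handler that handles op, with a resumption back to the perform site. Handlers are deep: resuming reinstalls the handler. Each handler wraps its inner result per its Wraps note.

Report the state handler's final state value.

Answer: 5

Step-by-step:
get @ H1 ⇒ 4
put(4) @ H1 ⇒ s:=4
put(5) @ H1 ⇒ s:=5
tell(0) @ H0 ⇒ log+=0
get @ H1 ⇒ 5
H0 returns (-900, (0))
H1 returns ((-900, (0)), 5)
= ((-900, (0)), 5)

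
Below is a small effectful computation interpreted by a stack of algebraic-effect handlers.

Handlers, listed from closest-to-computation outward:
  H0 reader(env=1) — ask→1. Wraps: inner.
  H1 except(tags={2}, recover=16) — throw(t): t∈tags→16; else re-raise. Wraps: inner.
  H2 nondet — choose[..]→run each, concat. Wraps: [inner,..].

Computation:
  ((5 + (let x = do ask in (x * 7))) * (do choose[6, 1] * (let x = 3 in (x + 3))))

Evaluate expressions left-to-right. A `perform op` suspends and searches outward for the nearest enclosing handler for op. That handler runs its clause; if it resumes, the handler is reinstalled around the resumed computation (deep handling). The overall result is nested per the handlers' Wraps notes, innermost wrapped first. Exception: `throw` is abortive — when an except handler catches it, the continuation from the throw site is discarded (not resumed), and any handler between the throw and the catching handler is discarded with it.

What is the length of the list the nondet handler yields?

Answer: 2

Evaluation trace:
ask @ H0 ⇒ 1
choose[6, 1] @ H2
  branch[0] choose=6:
    H0 returns 432
    H1 returns 432
    H2 returns [432]
  branch[1] choose=1:
    H0 returns 72
    H1 returns 72
    H2 returns [72]
= [432, 72]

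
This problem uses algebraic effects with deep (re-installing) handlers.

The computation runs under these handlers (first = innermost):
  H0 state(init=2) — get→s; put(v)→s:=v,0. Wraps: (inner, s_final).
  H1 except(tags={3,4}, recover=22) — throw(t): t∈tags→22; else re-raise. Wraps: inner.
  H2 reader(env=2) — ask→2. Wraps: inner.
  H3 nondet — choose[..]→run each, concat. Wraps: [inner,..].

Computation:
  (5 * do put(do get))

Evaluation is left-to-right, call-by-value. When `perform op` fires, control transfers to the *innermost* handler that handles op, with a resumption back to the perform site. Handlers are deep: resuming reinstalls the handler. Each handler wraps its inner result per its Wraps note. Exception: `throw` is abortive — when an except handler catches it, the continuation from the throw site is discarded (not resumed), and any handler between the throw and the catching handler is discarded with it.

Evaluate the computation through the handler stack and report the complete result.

Answer: [(0, 2)]

Step-by-step:
get @ H0 ⇒ 2
put(2) @ H0 ⇒ s:=2
H0 returns (0, 2)
H1 returns (0, 2)
H2 returns (0, 2)
H3 returns [(0, 2)]
= [(0, 2)]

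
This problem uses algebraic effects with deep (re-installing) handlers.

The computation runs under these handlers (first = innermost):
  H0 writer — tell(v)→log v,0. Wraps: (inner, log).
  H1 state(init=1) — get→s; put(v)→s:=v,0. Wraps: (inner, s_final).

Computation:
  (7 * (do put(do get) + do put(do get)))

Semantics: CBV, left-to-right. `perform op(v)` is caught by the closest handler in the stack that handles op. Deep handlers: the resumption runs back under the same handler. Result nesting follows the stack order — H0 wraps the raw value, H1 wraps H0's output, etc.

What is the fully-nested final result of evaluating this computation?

Evaluation trace:
get @ H1 ⇒ 1
put(1) @ H1 ⇒ s:=1
get @ H1 ⇒ 1
put(1) @ H1 ⇒ s:=1
H0 returns (0, ())
H1 returns ((0, ()), 1)
= ((0, ()), 1)

Answer: ((0, ()), 1)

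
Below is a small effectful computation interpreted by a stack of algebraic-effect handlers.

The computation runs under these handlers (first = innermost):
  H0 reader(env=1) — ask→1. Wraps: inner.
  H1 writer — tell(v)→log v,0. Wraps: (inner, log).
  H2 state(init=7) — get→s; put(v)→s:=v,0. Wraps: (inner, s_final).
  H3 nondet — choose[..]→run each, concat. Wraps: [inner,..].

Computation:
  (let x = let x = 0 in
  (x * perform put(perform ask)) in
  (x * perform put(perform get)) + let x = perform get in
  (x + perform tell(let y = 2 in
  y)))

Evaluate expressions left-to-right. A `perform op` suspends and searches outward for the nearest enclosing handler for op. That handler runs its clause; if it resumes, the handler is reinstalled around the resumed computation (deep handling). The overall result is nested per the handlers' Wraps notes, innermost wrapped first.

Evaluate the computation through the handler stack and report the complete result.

Answer: [((1, (2)), 1)]

Working:
ask @ H0 ⇒ 1
put(1) @ H2 ⇒ s:=1
get @ H2 ⇒ 1
put(1) @ H2 ⇒ s:=1
get @ H2 ⇒ 1
tell(2) @ H1 ⇒ log+=2
H0 returns 1
H1 returns (1, (2))
H2 returns ((1, (2)), 1)
H3 returns [((1, (2)), 1)]
= [((1, (2)), 1)]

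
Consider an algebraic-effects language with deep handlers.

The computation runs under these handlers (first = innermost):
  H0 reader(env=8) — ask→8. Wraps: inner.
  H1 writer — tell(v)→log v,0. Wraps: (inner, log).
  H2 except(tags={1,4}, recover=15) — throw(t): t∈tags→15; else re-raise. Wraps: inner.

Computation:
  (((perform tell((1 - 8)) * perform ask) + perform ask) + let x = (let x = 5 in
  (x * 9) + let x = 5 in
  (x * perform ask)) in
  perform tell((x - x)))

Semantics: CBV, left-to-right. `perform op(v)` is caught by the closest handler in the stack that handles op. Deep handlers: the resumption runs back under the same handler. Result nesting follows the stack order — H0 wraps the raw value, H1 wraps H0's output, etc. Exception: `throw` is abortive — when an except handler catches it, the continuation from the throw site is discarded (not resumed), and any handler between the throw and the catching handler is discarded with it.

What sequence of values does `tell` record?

Answer: (-7, 0)

Working:
tell(-7) @ H1 ⇒ log+=-7
ask @ H0 ⇒ 8
ask @ H0 ⇒ 8
ask @ H0 ⇒ 8
tell(0) @ H1 ⇒ log+=0
H0 returns 8
H1 returns (8, (-7, 0))
H2 returns (8, (-7, 0))
= (8, (-7, 0))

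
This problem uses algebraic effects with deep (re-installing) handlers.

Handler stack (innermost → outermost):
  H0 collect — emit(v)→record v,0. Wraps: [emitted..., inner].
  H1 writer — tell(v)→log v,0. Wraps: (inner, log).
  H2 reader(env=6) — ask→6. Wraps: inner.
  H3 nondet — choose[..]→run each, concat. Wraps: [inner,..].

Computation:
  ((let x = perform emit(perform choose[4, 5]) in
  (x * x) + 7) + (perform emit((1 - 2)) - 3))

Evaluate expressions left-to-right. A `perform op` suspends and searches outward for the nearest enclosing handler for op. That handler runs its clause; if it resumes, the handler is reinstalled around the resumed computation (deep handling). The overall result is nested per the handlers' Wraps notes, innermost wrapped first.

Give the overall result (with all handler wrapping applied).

Answer: [([4, -1, 4], ()), ([5, -1, 4], ())]

Evaluation trace:
choose[4, 5] @ H3
  branch[0] choose=4:
    emit(4) @ H0 ⇒ out+=4
    emit(-1) @ H0 ⇒ out+=-1
    H0 returns [4, -1, 4]
    H1 returns ([4, -1, 4], ())
    H2 returns ([4, -1, 4], ())
    H3 returns [([4, -1, 4], ())]
  branch[1] choose=5:
    emit(5) @ H0 ⇒ out+=5
    emit(-1) @ H0 ⇒ out+=-1
    H0 returns [5, -1, 4]
    H1 returns ([5, -1, 4], ())
    H2 returns ([5, -1, 4], ())
    H3 returns [([5, -1, 4], ())]
= [([4, -1, 4], ()), ([5, -1, 4], ())]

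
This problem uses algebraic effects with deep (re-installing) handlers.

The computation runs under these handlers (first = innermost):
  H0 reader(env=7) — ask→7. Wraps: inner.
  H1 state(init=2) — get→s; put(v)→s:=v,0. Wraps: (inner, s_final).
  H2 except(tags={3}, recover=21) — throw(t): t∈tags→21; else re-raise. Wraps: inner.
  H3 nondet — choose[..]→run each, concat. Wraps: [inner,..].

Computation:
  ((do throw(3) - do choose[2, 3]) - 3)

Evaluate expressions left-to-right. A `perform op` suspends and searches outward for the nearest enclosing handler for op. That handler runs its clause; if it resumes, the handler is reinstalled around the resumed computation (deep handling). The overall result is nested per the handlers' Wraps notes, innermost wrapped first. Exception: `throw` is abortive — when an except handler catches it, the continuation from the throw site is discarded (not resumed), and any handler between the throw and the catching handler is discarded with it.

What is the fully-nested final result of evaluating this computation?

Answer: [21]

Step-by-step:
throw(3) @ H2 caught ⇒ 21
H3 returns [21]
= [21]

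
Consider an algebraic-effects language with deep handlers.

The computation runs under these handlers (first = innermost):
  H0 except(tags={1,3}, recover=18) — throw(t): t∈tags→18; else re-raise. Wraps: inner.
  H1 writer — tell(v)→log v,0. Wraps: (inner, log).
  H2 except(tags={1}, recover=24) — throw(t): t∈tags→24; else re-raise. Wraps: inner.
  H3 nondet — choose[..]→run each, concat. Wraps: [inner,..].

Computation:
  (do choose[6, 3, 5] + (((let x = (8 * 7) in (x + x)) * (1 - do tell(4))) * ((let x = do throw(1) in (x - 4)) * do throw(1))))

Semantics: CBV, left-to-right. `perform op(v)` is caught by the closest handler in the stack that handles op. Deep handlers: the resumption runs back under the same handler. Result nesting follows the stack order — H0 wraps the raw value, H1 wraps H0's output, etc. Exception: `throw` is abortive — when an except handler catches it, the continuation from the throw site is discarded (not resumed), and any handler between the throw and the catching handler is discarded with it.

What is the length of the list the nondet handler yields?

Step-by-step:
choose[6, 3, 5] @ H3
  branch[0] choose=6:
    tell(4) @ H1 ⇒ log+=4
    throw(1) @ H0 caught ⇒ 18
    H1 returns (18, (4))
    H2 returns (18, (4))
    H3 returns [(18, (4))]
  branch[1] choose=3:
    tell(4) @ H1 ⇒ log+=4
    throw(1) @ H0 caught ⇒ 18
    H1 returns (18, (4))
    H2 returns (18, (4))
    H3 returns [(18, (4))]
  branch[2] choose=5:
    tell(4) @ H1 ⇒ log+=4
    throw(1) @ H0 caught ⇒ 18
    H1 returns (18, (4))
    H2 returns (18, (4))
    H3 returns [(18, (4))]
= [(18, (4)), (18, (4)), (18, (4))]

Answer: 3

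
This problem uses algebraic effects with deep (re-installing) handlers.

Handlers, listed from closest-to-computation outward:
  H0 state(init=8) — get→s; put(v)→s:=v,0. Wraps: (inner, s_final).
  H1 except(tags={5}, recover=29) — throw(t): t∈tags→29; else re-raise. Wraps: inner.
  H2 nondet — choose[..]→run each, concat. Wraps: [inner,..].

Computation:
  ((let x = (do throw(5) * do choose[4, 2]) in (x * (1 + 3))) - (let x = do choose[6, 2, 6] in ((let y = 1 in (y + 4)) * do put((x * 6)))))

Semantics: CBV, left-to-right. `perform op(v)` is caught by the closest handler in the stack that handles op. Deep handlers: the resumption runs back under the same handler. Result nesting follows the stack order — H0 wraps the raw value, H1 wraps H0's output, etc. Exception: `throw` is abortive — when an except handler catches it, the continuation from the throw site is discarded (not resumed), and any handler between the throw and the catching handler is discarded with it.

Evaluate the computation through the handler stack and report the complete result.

Answer: [29]

Evaluation trace:
throw(5) @ H1 caught ⇒ 29
H2 returns [29]
= [29]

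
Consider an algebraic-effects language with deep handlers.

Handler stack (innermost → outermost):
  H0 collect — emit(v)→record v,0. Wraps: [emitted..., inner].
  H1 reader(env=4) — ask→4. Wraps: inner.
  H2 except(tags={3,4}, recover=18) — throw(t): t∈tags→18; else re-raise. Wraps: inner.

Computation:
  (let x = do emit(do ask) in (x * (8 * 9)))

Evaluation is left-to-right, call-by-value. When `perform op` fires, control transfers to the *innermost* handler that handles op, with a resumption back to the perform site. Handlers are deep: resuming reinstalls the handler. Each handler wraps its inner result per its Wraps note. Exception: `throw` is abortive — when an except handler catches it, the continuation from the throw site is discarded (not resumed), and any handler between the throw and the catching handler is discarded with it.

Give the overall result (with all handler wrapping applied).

Answer: [4, 0]

Working:
ask @ H1 ⇒ 4
emit(4) @ H0 ⇒ out+=4
H0 returns [4, 0]
H1 returns [4, 0]
H2 returns [4, 0]
= [4, 0]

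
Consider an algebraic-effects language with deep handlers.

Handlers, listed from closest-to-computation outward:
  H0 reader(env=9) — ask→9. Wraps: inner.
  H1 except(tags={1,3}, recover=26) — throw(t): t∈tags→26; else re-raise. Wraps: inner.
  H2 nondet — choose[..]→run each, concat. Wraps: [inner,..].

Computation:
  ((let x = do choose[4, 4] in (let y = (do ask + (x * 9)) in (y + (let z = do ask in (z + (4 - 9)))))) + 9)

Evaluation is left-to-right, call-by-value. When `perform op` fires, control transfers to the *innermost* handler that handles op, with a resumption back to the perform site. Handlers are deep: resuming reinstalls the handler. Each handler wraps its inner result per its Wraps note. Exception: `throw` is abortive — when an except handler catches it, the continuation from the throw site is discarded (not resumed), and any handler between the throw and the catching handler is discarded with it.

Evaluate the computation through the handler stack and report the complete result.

Working:
choose[4, 4] @ H2
  branch[0] choose=4:
    ask @ H0 ⇒ 9
    ask @ H0 ⇒ 9
    H0 returns 58
    H1 returns 58
    H2 returns [58]
  branch[1] choose=4:
    ask @ H0 ⇒ 9
    ask @ H0 ⇒ 9
    H0 returns 58
    H1 returns 58
    H2 returns [58]
= [58, 58]

Answer: [58, 58]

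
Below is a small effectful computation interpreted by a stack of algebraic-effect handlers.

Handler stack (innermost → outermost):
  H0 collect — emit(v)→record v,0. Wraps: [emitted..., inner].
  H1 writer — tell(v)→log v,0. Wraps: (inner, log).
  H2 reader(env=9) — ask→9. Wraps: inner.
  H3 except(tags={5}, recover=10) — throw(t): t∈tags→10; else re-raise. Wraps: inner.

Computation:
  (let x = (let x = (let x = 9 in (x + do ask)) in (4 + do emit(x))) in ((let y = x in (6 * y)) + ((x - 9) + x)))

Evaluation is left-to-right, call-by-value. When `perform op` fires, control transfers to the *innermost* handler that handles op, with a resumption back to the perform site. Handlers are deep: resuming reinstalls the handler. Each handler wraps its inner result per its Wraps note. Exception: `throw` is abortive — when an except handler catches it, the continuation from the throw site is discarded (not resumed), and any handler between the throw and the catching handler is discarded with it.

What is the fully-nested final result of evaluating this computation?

Answer: ([18, 23], ())

Evaluation trace:
ask @ H2 ⇒ 9
emit(18) @ H0 ⇒ out+=18
H0 returns [18, 23]
H1 returns ([18, 23], ())
H2 returns ([18, 23], ())
H3 returns ([18, 23], ())
= ([18, 23], ())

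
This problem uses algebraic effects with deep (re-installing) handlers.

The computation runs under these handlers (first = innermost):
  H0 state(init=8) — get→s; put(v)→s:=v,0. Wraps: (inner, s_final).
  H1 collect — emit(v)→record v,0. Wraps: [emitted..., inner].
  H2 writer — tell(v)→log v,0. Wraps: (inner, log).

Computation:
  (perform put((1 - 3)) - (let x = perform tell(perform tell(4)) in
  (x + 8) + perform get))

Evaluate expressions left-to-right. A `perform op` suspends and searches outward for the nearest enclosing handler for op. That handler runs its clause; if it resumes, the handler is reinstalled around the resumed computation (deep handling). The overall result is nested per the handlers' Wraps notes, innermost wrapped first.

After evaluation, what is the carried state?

Answer: -2

Evaluation trace:
put(-2) @ H0 ⇒ s:=-2
tell(4) @ H2 ⇒ log+=4
tell(0) @ H2 ⇒ log+=0
get @ H0 ⇒ -2
H0 returns (-6, -2)
H1 returns [(-6, -2)]
H2 returns ([(-6, -2)], (4, 0))
= ([(-6, -2)], (4, 0))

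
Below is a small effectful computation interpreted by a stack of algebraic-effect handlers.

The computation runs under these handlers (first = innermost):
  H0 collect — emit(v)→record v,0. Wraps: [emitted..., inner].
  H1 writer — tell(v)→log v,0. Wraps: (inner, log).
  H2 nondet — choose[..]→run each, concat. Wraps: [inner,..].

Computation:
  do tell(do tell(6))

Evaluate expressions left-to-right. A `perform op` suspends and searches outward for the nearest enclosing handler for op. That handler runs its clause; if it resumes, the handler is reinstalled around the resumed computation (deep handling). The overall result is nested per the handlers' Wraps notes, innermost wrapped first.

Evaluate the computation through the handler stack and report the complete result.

Step-by-step:
tell(6) @ H1 ⇒ log+=6
tell(0) @ H1 ⇒ log+=0
H0 returns [0]
H1 returns ([0], (6, 0))
H2 returns [([0], (6, 0))]
= [([0], (6, 0))]

Answer: [([0], (6, 0))]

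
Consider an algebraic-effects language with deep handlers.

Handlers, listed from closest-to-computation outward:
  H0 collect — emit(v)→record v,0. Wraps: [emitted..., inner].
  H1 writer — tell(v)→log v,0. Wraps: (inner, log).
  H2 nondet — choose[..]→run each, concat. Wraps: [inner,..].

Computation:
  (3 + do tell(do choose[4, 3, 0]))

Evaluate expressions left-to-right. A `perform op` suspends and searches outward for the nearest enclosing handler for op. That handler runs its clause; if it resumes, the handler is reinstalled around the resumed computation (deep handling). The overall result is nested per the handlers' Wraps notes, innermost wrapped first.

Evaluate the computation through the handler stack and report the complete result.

Answer: [([3], (4)), ([3], (3)), ([3], (0))]

Step-by-step:
choose[4, 3, 0] @ H2
  branch[0] choose=4:
    tell(4) @ H1 ⇒ log+=4
    H0 returns [3]
    H1 returns ([3], (4))
    H2 returns [([3], (4))]
  branch[1] choose=3:
    tell(3) @ H1 ⇒ log+=3
    H0 returns [3]
    H1 returns ([3], (3))
    H2 returns [([3], (3))]
  branch[2] choose=0:
    tell(0) @ H1 ⇒ log+=0
    H0 returns [3]
    H1 returns ([3], (0))
    H2 returns [([3], (0))]
= [([3], (4)), ([3], (3)), ([3], (0))]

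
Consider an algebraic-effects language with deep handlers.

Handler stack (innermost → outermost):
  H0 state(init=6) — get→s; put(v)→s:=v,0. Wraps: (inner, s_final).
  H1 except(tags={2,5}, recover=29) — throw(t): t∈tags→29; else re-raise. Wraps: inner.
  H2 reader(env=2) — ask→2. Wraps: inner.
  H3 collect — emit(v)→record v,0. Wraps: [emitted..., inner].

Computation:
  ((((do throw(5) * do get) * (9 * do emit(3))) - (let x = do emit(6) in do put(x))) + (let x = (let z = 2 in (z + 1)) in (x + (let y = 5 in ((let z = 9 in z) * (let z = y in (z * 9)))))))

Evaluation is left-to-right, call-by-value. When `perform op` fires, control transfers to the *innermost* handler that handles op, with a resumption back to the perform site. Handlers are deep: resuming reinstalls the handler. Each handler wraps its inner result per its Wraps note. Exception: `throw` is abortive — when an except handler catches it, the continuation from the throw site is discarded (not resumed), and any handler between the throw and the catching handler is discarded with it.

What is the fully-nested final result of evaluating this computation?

Working:
throw(5) @ H1 caught ⇒ 29
H2 returns 29
H3 returns [29]
= [29]

Answer: [29]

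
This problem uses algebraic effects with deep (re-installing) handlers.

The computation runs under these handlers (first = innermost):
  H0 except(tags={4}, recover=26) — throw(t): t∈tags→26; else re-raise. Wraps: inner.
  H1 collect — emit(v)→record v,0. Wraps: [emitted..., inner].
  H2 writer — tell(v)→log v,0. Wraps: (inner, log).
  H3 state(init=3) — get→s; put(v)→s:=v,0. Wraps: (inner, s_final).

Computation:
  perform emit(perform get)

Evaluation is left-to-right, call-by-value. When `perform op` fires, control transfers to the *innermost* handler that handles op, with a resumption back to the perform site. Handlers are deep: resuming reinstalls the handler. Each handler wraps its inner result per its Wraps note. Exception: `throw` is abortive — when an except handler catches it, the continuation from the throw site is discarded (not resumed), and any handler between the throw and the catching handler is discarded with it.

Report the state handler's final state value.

Answer: 3

Working:
get @ H3 ⇒ 3
emit(3) @ H1 ⇒ out+=3
H0 returns 0
H1 returns [3, 0]
H2 returns ([3, 0], ())
H3 returns (([3, 0], ()), 3)
= (([3, 0], ()), 3)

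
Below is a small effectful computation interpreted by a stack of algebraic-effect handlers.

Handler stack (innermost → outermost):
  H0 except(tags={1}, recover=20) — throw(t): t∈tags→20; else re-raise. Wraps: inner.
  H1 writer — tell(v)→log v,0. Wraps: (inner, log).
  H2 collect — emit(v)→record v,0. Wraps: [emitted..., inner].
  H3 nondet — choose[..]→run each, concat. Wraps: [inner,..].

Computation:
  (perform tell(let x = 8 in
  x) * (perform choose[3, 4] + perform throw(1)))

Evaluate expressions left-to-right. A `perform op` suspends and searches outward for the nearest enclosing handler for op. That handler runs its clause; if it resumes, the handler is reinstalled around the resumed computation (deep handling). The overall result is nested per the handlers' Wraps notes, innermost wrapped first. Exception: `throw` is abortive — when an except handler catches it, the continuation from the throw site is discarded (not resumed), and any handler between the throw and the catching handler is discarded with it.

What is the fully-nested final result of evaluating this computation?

Answer: [[(20, (8))], [(20, (8))]]

Step-by-step:
tell(8) @ H1 ⇒ log+=8
choose[3, 4] @ H3
  branch[0] choose=3:
    throw(1) @ H0 caught ⇒ 20
    H1 returns (20, (8))
    H2 returns [(20, (8))]
    H3 returns [[(20, (8))]]
  branch[1] choose=4:
    throw(1) @ H0 caught ⇒ 20
    H1 returns (20, (8))
    H2 returns [(20, (8))]
    H3 returns [[(20, (8))]]
= [[(20, (8))], [(20, (8))]]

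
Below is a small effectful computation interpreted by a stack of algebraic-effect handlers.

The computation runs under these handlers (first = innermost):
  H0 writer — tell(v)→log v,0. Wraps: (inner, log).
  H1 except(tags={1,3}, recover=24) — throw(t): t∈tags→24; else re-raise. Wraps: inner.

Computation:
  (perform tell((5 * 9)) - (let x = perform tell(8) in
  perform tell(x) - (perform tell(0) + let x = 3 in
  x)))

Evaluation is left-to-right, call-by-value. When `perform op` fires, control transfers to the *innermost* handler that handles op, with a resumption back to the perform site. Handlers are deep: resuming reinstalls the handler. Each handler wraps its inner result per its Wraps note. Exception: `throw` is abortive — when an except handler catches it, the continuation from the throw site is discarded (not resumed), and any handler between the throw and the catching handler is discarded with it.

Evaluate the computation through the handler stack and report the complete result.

Answer: (3, (45, 8, 0, 0))

Step-by-step:
tell(45) @ H0 ⇒ log+=45
tell(8) @ H0 ⇒ log+=8
tell(0) @ H0 ⇒ log+=0
tell(0) @ H0 ⇒ log+=0
H0 returns (3, (45, 8, 0, 0))
H1 returns (3, (45, 8, 0, 0))
= (3, (45, 8, 0, 0))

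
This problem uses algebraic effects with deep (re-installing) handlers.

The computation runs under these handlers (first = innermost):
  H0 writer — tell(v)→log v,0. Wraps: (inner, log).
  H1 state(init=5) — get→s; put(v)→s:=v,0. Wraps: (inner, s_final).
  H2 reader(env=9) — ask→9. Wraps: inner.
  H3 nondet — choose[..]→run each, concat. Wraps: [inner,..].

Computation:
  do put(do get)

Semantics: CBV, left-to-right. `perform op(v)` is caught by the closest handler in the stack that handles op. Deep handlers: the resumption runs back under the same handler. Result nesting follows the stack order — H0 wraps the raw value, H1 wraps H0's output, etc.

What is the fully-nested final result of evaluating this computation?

Step-by-step:
get @ H1 ⇒ 5
put(5) @ H1 ⇒ s:=5
H0 returns (0, ())
H1 returns ((0, ()), 5)
H2 returns ((0, ()), 5)
H3 returns [((0, ()), 5)]
= [((0, ()), 5)]

Answer: [((0, ()), 5)]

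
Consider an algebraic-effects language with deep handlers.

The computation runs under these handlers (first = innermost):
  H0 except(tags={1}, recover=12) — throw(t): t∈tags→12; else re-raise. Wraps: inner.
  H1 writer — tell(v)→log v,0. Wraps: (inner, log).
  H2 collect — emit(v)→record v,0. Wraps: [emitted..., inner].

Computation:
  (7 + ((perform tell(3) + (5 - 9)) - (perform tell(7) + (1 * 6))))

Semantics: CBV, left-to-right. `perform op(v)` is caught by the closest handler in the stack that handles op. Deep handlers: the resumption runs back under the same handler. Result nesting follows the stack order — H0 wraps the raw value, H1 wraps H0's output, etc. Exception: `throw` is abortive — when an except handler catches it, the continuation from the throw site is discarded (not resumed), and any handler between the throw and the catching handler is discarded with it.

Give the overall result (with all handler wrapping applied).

Working:
tell(3) @ H1 ⇒ log+=3
tell(7) @ H1 ⇒ log+=7
H0 returns -3
H1 returns (-3, (3, 7))
H2 returns [(-3, (3, 7))]
= [(-3, (3, 7))]

Answer: [(-3, (3, 7))]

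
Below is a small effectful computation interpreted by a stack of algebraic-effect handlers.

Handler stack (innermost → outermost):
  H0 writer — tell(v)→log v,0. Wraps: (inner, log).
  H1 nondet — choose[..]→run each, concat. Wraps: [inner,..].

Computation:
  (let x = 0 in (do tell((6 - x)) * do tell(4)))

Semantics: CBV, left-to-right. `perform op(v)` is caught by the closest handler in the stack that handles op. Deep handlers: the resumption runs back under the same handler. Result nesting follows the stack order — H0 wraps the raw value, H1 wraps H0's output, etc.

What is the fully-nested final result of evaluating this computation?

Answer: [(0, (6, 4))]

Step-by-step:
tell(6) @ H0 ⇒ log+=6
tell(4) @ H0 ⇒ log+=4
H0 returns (0, (6, 4))
H1 returns [(0, (6, 4))]
= [(0, (6, 4))]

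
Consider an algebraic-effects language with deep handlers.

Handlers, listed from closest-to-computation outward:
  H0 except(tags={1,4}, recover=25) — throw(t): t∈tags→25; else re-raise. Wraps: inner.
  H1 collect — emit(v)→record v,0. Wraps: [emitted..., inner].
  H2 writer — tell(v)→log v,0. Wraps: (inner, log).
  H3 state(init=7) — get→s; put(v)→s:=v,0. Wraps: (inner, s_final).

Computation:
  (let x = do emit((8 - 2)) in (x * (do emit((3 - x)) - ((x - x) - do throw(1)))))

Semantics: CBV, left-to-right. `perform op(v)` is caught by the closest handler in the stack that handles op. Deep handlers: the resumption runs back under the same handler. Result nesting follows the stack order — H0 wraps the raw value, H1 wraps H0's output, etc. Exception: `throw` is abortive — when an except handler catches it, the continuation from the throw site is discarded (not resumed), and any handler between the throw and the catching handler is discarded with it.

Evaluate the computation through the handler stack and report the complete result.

Step-by-step:
emit(6) @ H1 ⇒ out+=6
emit(3) @ H1 ⇒ out+=3
throw(1) @ H0 caught ⇒ 25
H1 returns [6, 3, 25]
H2 returns ([6, 3, 25], ())
H3 returns (([6, 3, 25], ()), 7)
= (([6, 3, 25], ()), 7)

Answer: (([6, 3, 25], ()), 7)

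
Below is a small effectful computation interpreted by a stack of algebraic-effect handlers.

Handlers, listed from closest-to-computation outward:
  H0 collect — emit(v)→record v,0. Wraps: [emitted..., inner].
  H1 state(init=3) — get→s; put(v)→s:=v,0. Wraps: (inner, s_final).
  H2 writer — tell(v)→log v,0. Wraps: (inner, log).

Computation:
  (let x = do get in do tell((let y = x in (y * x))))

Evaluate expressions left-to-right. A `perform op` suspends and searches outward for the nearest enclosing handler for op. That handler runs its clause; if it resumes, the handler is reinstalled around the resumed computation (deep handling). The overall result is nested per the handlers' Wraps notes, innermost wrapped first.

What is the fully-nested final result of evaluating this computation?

Answer: (([0], 3), (9))

Working:
get @ H1 ⇒ 3
tell(9) @ H2 ⇒ log+=9
H0 returns [0]
H1 returns ([0], 3)
H2 returns (([0], 3), (9))
= (([0], 3), (9))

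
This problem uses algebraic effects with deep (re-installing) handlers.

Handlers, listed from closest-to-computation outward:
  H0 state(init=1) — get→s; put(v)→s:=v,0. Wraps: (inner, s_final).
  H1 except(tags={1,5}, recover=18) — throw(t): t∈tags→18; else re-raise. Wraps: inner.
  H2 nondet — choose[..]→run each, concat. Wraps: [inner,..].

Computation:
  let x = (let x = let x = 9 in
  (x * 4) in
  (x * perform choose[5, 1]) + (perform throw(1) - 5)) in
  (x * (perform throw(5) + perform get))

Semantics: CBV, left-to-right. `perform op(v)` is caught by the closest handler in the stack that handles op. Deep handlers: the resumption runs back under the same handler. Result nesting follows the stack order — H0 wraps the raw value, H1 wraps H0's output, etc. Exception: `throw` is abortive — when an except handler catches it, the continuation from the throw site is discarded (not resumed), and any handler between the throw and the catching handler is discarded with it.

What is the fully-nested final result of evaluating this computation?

Answer: [18, 18]

Evaluation trace:
choose[5, 1] @ H2
  branch[0] choose=5:
    throw(1) @ H1 caught ⇒ 18
    H2 returns [18]
  branch[1] choose=1:
    throw(1) @ H1 caught ⇒ 18
    H2 returns [18]
= [18, 18]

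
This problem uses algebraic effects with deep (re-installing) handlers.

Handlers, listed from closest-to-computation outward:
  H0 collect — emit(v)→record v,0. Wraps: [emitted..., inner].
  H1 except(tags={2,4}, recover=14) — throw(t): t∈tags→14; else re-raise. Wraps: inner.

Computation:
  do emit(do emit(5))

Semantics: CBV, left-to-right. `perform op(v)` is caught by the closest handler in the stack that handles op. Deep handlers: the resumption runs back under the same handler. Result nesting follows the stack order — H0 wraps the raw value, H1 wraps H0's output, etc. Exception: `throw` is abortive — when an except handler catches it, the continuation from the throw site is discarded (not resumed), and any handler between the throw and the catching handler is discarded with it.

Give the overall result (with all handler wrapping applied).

Evaluation trace:
emit(5) @ H0 ⇒ out+=5
emit(0) @ H0 ⇒ out+=0
H0 returns [5, 0, 0]
H1 returns [5, 0, 0]
= [5, 0, 0]

Answer: [5, 0, 0]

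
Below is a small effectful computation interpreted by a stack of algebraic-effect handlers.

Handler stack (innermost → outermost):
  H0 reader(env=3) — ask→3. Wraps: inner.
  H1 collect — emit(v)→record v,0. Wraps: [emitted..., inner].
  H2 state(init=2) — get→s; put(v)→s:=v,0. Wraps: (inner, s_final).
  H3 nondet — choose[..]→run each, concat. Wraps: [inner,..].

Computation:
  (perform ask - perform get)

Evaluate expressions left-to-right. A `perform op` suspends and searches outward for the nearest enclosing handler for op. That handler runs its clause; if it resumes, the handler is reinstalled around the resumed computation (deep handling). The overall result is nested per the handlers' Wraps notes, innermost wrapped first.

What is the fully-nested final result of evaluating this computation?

Step-by-step:
ask @ H0 ⇒ 3
get @ H2 ⇒ 2
H0 returns 1
H1 returns [1]
H2 returns ([1], 2)
H3 returns [([1], 2)]
= [([1], 2)]

Answer: [([1], 2)]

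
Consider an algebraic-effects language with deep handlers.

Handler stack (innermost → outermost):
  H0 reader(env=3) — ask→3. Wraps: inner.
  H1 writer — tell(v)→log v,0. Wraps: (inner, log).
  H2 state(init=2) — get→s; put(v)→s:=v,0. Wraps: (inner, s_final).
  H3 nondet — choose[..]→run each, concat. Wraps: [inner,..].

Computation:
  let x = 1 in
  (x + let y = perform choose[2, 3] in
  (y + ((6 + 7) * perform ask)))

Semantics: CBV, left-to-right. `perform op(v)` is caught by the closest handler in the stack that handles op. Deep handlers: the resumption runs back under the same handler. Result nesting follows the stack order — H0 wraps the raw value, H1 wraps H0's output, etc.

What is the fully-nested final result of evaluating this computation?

Answer: [((42, ()), 2), ((43, ()), 2)]

Working:
choose[2, 3] @ H3
  branch[0] choose=2:
    ask @ H0 ⇒ 3
    H0 returns 42
    H1 returns (42, ())
    H2 returns ((42, ()), 2)
    H3 returns [((42, ()), 2)]
  branch[1] choose=3:
    ask @ H0 ⇒ 3
    H0 returns 43
    H1 returns (43, ())
    H2 returns ((43, ()), 2)
    H3 returns [((43, ()), 2)]
= [((42, ()), 2), ((43, ()), 2)]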